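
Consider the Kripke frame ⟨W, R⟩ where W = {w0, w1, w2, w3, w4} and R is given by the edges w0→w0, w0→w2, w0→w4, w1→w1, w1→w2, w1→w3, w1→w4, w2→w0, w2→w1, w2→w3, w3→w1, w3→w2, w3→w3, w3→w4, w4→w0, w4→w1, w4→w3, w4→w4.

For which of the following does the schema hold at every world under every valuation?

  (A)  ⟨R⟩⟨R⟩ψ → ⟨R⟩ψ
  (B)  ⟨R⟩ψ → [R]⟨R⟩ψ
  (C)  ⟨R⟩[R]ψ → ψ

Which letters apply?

R is symmetric: every R-edge is matched by its reverse.
R is not transitive: w0 R w2 and w2 R w1 but not w0 R w1.
R is not euclidean: w0 R w2 and w0 R w4 but not w2 R w4.
(A) ⟨R⟩⟨R⟩ψ → ⟨R⟩ψ is the dual of axiom 4; it is valid on a frame exactly when R is transitive. R is not transitive, so not valid.
(B) ⟨R⟩ψ → [R]⟨R⟩ψ (axiom 5) characterises the euclidean frames. R is not euclidean — not valid.
(C) the dual of axiom B: valid iff R is symmetric. R is symmetric — valid.

C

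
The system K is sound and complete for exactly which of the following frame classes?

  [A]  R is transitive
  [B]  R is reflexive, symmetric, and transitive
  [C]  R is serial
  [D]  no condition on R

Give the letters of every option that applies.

D

(A) this class determines K4, not K.
(B) this class determines S5, not K.
(C) this class determines D, not K.
(D) K is sound and complete for exactly this class.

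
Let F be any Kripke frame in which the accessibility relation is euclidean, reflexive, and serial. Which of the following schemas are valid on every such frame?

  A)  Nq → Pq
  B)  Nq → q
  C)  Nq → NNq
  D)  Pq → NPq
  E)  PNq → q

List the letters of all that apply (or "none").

A relation that is euclidean, reflexive, and serial is also symmetric and transitive.
(A) Nq → Pq is axiom D, which corresponds to seriality. Every such R is serial — valid.
(B) axiom T: valid iff R is reflexive. Every such R is reflexive — valid.
(C) Nq → NNq (axiom 4) characterises the transitive frames. Every such R is transitive — valid.
(D) Pq → NPq (axiom 5) characterises the euclidean frames. Every such R is euclidean — valid.
(E) the dual of axiom B: valid iff R is symmetric. Every such R is symmetric — valid.

A, B, C, D, E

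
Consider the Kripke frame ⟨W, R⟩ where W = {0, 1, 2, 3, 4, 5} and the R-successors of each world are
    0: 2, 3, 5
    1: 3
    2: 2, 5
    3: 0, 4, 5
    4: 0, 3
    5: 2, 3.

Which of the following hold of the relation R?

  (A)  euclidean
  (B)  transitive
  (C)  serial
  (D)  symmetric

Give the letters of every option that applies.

(A) not euclidean: 0 R 2 and 0 R 3 but not 2 R 3.
(B) not transitive: 0 R 3 and 3 R 0 but not 0 R 0.
(C) serial: every world has an R-successor.
(D) not symmetric: 0 R 2 but not 2 R 0.

C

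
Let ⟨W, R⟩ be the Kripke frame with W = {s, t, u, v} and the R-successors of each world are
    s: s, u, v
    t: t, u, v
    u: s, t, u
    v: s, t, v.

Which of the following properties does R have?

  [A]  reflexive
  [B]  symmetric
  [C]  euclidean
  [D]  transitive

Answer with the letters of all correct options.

A, B

(A) reflexive: each world relates to itself.
(B) symmetric: every R-edge is matched by its reverse.
(C) not euclidean: s R u and s R v but not u R v.
(D) not transitive: s R u and u R t but not s R t.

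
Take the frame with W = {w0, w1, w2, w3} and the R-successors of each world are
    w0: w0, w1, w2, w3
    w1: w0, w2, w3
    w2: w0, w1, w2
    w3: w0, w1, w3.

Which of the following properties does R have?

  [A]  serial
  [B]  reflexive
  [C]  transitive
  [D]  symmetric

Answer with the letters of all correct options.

(A) serial: every world has an R-successor.
(B) not reflexive: not w1 R w1.
(C) not transitive: w1 R w0 and w0 R w1 but not w1 R w1.
(D) symmetric: every R-edge is matched by its reverse.

A, D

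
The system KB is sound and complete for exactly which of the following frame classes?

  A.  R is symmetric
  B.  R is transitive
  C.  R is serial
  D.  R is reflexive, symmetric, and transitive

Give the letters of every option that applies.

A

(A) KB is sound and complete for exactly this class.
(B) this class determines K4, not KB.
(C) this class determines D, not KB.
(D) this class determines S5, not KB.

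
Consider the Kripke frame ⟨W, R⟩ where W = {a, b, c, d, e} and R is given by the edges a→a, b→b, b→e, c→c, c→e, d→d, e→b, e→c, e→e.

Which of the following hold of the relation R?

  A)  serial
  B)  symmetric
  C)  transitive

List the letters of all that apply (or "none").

(A) serial: every world has an R-successor.
(B) symmetric: every R-edge is matched by its reverse.
(C) not transitive: b R e and e R c but not b R c.

A, B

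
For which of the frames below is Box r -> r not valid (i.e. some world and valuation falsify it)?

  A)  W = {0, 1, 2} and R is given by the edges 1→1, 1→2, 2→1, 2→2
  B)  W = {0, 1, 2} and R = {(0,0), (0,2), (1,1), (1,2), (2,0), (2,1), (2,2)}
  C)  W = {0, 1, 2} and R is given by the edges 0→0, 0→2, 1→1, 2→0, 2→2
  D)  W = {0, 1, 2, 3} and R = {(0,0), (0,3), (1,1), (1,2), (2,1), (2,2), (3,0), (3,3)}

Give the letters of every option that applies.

A

The schema Box r -> r is axiom T; it is valid on a frame iff R is reflexive.
(A) R is not reflexive (not 0 R 0), so the schema fails here.
(B) R is reflexive (each world relates to itself), so the schema is valid here.
(C) R is reflexive (each world relates to itself), so the schema is valid here.
(D) R is reflexive (each world relates to itself), so the schema is valid here.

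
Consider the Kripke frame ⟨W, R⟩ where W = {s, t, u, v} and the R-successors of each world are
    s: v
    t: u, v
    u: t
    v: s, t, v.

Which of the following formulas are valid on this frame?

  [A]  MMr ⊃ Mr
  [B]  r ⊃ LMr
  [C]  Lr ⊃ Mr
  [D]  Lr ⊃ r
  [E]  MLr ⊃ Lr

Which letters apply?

B, C

R is not reflexive: not s R s.
R is symmetric: every R-edge is matched by its reverse.
R is not transitive: s R v and v R s but not s R s.
R is not euclidean: t R u and t R v but not u R v.
R is serial: every world has an R-successor.
(A) MMr ⊃ Mr is the dual of axiom 4; it is valid on a frame exactly when R is transitive. R is not transitive, so not valid.
(B) axiom B: valid iff R is symmetric. R is symmetric — valid.
(C) Lr ⊃ Mr is axiom D; it is valid on a frame exactly when R is serial. R is serial, so valid.
(D) axiom T: valid iff R is reflexive. R is not reflexive — not valid.
(E) the dual of axiom 5: valid iff R is euclidean. R is not euclidean — not valid.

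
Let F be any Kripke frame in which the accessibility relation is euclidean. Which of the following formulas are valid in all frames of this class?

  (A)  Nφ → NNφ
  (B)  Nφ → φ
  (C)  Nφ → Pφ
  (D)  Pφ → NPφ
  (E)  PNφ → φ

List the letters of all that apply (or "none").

(A) Nφ → NNφ (axiom 4) characterises the transitive frames. Such an R need not be transitive — not valid.
(B) Nφ → φ is axiom T; it is valid on a frame exactly when R is reflexive. Such an R need not be reflexive, so not valid.
(C) axiom D: valid iff R is serial. Such an R need not be serial — not valid.
(D) Pφ → NPφ (axiom 5) characterises the euclidean frames. Every such R is euclidean — valid.
(E) PNφ → φ is the dual of axiom B; it is valid on a frame exactly when R is symmetric. Such an R need not be symmetric, so not valid.

D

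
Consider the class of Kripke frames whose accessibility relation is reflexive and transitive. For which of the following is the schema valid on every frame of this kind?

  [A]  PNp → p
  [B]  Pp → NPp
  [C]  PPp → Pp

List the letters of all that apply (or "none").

C

Reflexive relations are serial.
(A) PNp → p is the dual of axiom B; it is valid on a frame exactly when R is symmetric. Such an R need not be symmetric, so not valid.
(B) Pp → NPp (axiom 5) characterises the euclidean frames. Such an R need not be euclidean — not valid.
(C) PPp → Pp (the dual of axiom 4) characterises the transitive frames. Every such R is transitive — valid.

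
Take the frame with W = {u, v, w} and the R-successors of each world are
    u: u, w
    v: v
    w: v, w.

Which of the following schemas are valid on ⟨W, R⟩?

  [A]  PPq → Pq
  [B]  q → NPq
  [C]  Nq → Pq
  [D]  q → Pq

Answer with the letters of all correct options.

R is reflexive: each world relates to itself.
R is not symmetric: u R w but not w R u.
R is not transitive: u R w and w R v but not u R v.
R is serial: every world has an R-successor.
(A) PPq → Pq (the dual of axiom 4) characterises the transitive frames. R is not transitive — not valid.
(B) q → NPq is axiom B; it is valid on a frame exactly when R is symmetric. R is not symmetric, so not valid.
(C) axiom D: valid iff R is serial. R is serial — valid.
(D) q → Pq (the dual of axiom T) characterises the reflexive frames. R is reflexive — valid.

C, D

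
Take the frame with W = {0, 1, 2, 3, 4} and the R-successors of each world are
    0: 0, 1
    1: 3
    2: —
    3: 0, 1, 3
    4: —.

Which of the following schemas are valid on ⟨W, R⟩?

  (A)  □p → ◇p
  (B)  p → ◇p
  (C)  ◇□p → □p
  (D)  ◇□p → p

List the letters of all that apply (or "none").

none

R is not reflexive: not 1 R 1.
R is not symmetric: 0 R 1 but not 1 R 0.
R is not euclidean: 0 R 1 and 0 R 0 but not 1 R 0.
R is not serial: 2 has no R-successor.
(A) axiom D: valid iff R is serial. R is not serial — not valid.
(B) p → ◇p (the dual of axiom T) characterises the reflexive frames. R is not reflexive — not valid.
(C) ◇□p → □p is the dual of axiom 5, which corresponds to the euclidean property. R is not euclidean — not valid.
(D) ◇□p → p is the dual of axiom B, which corresponds to symmetry. R is not symmetric — not valid.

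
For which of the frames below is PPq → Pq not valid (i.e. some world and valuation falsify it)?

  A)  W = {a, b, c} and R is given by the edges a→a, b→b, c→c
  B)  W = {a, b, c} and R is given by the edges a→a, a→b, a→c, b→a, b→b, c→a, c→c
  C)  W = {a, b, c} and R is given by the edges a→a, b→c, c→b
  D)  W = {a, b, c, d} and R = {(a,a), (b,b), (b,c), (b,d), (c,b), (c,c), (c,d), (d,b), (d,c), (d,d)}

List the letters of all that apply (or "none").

B, C

The schema PPq → Pq is the dual of axiom 4; it is valid on a frame iff R is transitive.
(A) R is transitive (R is closed under composition), so the schema is valid here.
(B) R is not transitive (b R a and a R c but not b R c), so the schema fails here.
(C) R is not transitive (b R c and c R b but not b R b), so the schema fails here.
(D) R is transitive (R is closed under composition), so the schema is valid here.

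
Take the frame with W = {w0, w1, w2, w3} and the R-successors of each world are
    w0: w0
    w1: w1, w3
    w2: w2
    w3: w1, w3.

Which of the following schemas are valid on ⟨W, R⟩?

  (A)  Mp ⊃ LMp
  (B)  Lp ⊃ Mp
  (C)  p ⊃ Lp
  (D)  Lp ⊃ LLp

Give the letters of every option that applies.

R is transitive: R is closed under composition.
R is euclidean: any two R-successors of the same world are R-related.
R is serial: every world has an R-successor.
R is not a subset of the identity: w1 R w3 with w1 ≠ w3.
(A) Mp ⊃ LMp is axiom 5; it is valid on a frame exactly when R is euclidean. R is euclidean, so valid.
(B) Lp ⊃ Mp (axiom D) characterises the serial frames. R is serial — valid.
(C) p ⊃ Lp (equivalent to ◇p→p) corresponds to R being a subset of the identity. Here R ⊄ identity, so not valid.
(D) Lp ⊃ LLp (axiom 4) characterises the transitive frames. R is transitive — valid.

A, B, D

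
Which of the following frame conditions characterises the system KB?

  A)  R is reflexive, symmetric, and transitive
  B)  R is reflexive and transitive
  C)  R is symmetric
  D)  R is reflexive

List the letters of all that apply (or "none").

C

(A) this class determines S5, not KB.
(B) this class determines S4, not KB.
(C) KB is sound and complete for exactly this class.
(D) this class determines T (= KT), not KB.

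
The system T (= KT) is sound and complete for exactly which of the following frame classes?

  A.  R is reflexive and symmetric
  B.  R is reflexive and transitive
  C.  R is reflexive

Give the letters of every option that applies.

(A) this class determines B (= KTB), not T (= KT).
(B) this class determines S4, not T (= KT).
(C) T (= KT) is sound and complete for exactly this class.

C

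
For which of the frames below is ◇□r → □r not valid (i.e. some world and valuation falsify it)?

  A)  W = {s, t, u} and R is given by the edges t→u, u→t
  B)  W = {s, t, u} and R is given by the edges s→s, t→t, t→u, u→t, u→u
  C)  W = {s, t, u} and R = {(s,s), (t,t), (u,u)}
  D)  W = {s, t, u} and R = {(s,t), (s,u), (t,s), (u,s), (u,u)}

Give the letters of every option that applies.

The schema ◇□r → □r is the dual of axiom 5; it is valid on a frame iff R is euclidean.
(A) R is not euclidean (t R u and t R u but not u R u), so the schema fails here.
(B) R is euclidean (any two R-successors of the same world are R-related), so the schema is valid here.
(C) R is euclidean (any two R-successors of the same world are R-related), so the schema is valid here.
(D) R is not euclidean (s R t and s R u but not t R u), so the schema fails here.

A, D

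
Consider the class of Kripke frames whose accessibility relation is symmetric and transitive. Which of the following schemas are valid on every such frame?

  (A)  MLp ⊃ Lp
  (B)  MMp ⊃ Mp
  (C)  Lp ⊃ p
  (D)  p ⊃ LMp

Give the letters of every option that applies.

A symmetric transitive relation is euclidean (uRv and uRw give vRu by symmetry, then vRw by transitivity).
(A) MLp ⊃ Lp is the dual of axiom 5; it is valid on a frame exactly when R is euclidean. Every such R is euclidean, so valid.
(B) MMp ⊃ Mp is the dual of axiom 4; it is valid on a frame exactly when R is transitive. Every such R is transitive, so valid.
(C) Lp ⊃ p is axiom T; it is valid on a frame exactly when R is reflexive. Such an R need not be reflexive, so not valid.
(D) p ⊃ LMp is axiom B, which corresponds to symmetry. Every such R is symmetric — valid.

A, B, D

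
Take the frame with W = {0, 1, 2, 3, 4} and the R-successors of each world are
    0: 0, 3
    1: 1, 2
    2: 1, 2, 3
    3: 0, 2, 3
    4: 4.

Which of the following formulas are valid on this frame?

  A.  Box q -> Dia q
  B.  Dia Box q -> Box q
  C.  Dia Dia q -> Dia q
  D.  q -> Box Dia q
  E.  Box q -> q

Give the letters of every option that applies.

R is reflexive: each world relates to itself.
R is symmetric: every R-edge is matched by its reverse.
R is not transitive: 0 R 3 and 3 R 2 but not 0 R 2.
R is not euclidean: 2 R 1 and 2 R 3 but not 1 R 3.
R is serial: every world has an R-successor.
(A) Box q -> Dia q is axiom D; it is valid on a frame exactly when R is serial. R is serial, so valid.
(B) Dia Box q -> Box q (the dual of axiom 5) characterises the euclidean frames. R is not euclidean — not valid.
(C) Dia Dia q -> Dia q is the dual of axiom 4, which corresponds to transitivity. R is not transitive — not valid.
(D) q -> Box Dia q is axiom B, which corresponds to symmetry. R is symmetric — valid.
(E) Box q -> q is axiom T, which corresponds to reflexivity. R is reflexive — valid.

A, D, E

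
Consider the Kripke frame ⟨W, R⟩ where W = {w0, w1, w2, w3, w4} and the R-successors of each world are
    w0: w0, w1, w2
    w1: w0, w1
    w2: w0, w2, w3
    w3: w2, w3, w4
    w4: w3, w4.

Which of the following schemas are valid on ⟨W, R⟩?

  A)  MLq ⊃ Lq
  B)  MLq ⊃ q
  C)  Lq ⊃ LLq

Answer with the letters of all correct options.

B

R is symmetric: every R-edge is matched by its reverse.
R is not transitive: w0 R w2 and w2 R w3 but not w0 R w3.
R is not euclidean: w0 R w1 and w0 R w2 but not w1 R w2.
(A) MLq ⊃ Lq is the dual of axiom 5; it is valid on a frame exactly when R is euclidean. R is not euclidean, so not valid.
(B) the dual of axiom B: valid iff R is symmetric. R is symmetric — valid.
(C) Lq ⊃ LLq is axiom 4; it is valid on a frame exactly when R is transitive. R is not transitive, so not valid.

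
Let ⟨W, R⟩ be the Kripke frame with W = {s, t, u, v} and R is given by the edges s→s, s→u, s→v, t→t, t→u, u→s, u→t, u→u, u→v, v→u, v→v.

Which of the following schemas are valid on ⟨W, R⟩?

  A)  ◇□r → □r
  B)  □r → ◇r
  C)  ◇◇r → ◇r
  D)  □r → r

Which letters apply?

R is reflexive: each world relates to itself.
R is not transitive: s R u and u R t but not s R t.
R is not euclidean: s R v and s R s but not v R s.
R is serial: every world has an R-successor.
(A) the dual of axiom 5: valid iff R is euclidean. R is not euclidean — not valid.
(B) axiom D: valid iff R is serial. R is serial — valid.
(C) ◇◇r → ◇r is the dual of axiom 4; it is valid on a frame exactly when R is transitive. R is not transitive, so not valid.
(D) axiom T: valid iff R is reflexive. R is reflexive — valid.

B, D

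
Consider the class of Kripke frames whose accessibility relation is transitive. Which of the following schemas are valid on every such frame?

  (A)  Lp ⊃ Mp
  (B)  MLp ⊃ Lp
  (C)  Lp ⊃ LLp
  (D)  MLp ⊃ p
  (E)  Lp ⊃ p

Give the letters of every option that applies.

(A) axiom D: valid iff R is serial. Such an R need not be serial — not valid.
(B) the dual of axiom 5: valid iff R is euclidean. Such an R need not be euclidean — not valid.
(C) axiom 4: valid iff R is transitive. Every such R is transitive — valid.
(D) the dual of axiom B: valid iff R is symmetric. Such an R need not be symmetric — not valid.
(E) axiom T: valid iff R is reflexive. Such an R need not be reflexive — not valid.

C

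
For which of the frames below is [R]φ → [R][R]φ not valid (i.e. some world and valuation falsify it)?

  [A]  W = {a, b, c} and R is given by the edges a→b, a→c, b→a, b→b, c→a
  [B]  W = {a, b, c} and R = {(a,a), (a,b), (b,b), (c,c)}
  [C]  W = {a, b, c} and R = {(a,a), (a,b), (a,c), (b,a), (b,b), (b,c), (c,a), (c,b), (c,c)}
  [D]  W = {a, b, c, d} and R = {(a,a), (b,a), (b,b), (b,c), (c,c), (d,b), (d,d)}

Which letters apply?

A, D

The schema [R]φ → [R][R]φ is axiom 4; it is valid on a frame iff R is transitive.
(A) R is not transitive (a R b and b R a but not a R a), so the schema fails here.
(B) R is transitive (R is closed under composition), so the schema is valid here.
(C) R is transitive (R is closed under composition), so the schema is valid here.
(D) R is not transitive (d R b and b R a but not d R a), so the schema fails here.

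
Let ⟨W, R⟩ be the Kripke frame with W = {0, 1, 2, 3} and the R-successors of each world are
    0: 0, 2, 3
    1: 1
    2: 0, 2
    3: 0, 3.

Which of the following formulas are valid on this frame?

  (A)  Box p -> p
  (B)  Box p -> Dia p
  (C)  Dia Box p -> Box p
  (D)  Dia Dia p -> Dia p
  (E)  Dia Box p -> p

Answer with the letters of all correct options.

A, B, E

R is reflexive: each world relates to itself.
R is symmetric: every R-edge is matched by its reverse.
R is not transitive: 2 R 0 and 0 R 3 but not 2 R 3.
R is not euclidean: 0 R 2 and 0 R 3 but not 2 R 3.
R is serial: every world has an R-successor.
(A) axiom T: valid iff R is reflexive. R is reflexive — valid.
(B) Box p -> Dia p is axiom D; it is valid on a frame exactly when R is serial. R is serial, so valid.
(C) Dia Box p -> Box p is the dual of axiom 5; it is valid on a frame exactly when R is euclidean. R is not euclidean, so not valid.
(D) Dia Dia p -> Dia p is the dual of axiom 4; it is valid on a frame exactly when R is transitive. R is not transitive, so not valid.
(E) the dual of axiom B: valid iff R is symmetric. R is symmetric — valid.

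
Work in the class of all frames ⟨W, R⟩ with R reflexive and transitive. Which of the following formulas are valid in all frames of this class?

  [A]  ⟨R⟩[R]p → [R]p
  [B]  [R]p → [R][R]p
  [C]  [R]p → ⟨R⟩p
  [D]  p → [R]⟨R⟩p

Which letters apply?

B, C

Reflexive relations are serial.
(A) ⟨R⟩[R]p → [R]p is the dual of axiom 5; it is valid on a frame exactly when R is euclidean. Such an R need not be euclidean, so not valid.
(B) axiom 4: valid iff R is transitive. Every such R is transitive — valid.
(C) [R]p → ⟨R⟩p (axiom D) characterises the serial frames. Every such R is serial — valid.
(D) p → [R]⟨R⟩p is axiom B; it is valid on a frame exactly when R is symmetric. Such an R need not be symmetric, so not valid.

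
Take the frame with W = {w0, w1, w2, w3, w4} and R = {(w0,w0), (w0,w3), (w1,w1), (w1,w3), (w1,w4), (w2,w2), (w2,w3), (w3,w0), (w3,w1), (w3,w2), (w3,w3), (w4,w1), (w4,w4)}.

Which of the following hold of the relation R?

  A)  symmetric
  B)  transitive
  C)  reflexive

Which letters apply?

(A) symmetric: every R-edge is matched by its reverse.
(B) not transitive: w0 R w3 and w3 R w1 but not w0 R w1.
(C) reflexive: each world relates to itself.

A, C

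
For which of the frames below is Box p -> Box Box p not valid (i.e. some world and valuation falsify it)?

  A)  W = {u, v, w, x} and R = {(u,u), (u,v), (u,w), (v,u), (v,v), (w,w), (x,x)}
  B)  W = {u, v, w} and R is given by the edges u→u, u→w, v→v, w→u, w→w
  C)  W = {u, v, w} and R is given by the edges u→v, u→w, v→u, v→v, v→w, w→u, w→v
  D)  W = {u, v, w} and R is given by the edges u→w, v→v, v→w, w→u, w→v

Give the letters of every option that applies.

A, C, D

The schema Box p -> Box Box p is axiom 4; it is valid on a frame iff R is transitive.
(A) R is not transitive (v R u and u R w but not v R w), so the schema fails here.
(B) R is transitive (R is closed under composition), so the schema is valid here.
(C) R is not transitive (u R v and v R u but not u R u), so the schema fails here.
(D) R is not transitive (u R w and w R u but not u R u), so the schema fails here.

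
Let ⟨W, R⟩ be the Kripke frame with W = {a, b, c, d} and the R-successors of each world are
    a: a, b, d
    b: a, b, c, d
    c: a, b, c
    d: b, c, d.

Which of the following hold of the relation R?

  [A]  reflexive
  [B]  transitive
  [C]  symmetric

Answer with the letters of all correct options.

A

(A) reflexive: each world relates to itself.
(B) not transitive: a R b and b R c but not a R c.
(C) not symmetric: a R d but not d R a.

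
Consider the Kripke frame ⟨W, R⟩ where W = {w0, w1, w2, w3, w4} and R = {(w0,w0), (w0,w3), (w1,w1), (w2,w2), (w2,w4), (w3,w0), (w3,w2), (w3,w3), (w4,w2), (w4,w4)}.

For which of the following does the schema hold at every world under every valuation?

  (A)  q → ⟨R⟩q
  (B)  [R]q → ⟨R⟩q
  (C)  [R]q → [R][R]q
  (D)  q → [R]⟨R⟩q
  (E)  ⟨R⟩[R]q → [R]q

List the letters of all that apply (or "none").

R is reflexive: each world relates to itself.
R is not symmetric: w3 R w2 but not w2 R w3.
R is not transitive: w0 R w3 and w3 R w2 but not w0 R w2.
R is not euclidean: w3 R w0 and w3 R w2 but not w0 R w2.
R is serial: every world has an R-successor.
(A) q → ⟨R⟩q is the dual of axiom T; it is valid on a frame exactly when R is reflexive. R is reflexive, so valid.
(B) [R]q → ⟨R⟩q is axiom D, which corresponds to seriality. R is serial — valid.
(C) [R]q → [R][R]q is axiom 4, which corresponds to transitivity. R is not transitive — not valid.
(D) q → [R]⟨R⟩q is axiom B; it is valid on a frame exactly when R is symmetric. R is not symmetric, so not valid.
(E) ⟨R⟩[R]q → [R]q is the dual of axiom 5, which corresponds to the euclidean property. R is not euclidean — not valid.

A, B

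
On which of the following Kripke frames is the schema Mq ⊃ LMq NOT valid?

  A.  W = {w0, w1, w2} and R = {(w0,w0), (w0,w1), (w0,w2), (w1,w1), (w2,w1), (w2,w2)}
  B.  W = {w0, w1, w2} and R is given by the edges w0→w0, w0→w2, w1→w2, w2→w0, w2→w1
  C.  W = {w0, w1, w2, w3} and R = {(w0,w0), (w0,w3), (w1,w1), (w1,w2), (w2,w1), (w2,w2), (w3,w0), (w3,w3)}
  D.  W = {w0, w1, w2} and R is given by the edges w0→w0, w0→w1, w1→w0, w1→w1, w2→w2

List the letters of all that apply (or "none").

A, B

The schema Mq ⊃ LMq is axiom 5; it is valid on a frame iff R is euclidean.
(A) R is not euclidean (w0 R w1 and w0 R w0 but not w1 R w0), so the schema fails here.
(B) R is not euclidean (w2 R w0 and w2 R w1 but not w0 R w1), so the schema fails here.
(C) R is euclidean (any two R-successors of the same world are R-related), so the schema is valid here.
(D) R is euclidean (any two R-successors of the same world are R-related), so the schema is valid here.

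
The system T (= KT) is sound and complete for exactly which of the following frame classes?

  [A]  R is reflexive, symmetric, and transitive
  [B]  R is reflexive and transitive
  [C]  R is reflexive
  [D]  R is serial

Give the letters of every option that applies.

(A) this class determines S5, not T (= KT).
(B) this class determines S4, not T (= KT).
(C) T (= KT) is sound and complete for exactly this class.
(D) this class determines D, not T (= KT).

C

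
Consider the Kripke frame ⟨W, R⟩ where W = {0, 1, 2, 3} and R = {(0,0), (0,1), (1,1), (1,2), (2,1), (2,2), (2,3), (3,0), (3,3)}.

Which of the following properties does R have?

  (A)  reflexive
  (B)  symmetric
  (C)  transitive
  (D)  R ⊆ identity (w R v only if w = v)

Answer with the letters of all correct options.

(A) reflexive: each world relates to itself.
(B) not symmetric: 0 R 1 but not 1 R 0.
(C) not transitive: 0 R 1 and 1 R 2 but not 0 R 2.
(D) not ⊆ identity: 0 R 1 with 0 ≠ 1.

A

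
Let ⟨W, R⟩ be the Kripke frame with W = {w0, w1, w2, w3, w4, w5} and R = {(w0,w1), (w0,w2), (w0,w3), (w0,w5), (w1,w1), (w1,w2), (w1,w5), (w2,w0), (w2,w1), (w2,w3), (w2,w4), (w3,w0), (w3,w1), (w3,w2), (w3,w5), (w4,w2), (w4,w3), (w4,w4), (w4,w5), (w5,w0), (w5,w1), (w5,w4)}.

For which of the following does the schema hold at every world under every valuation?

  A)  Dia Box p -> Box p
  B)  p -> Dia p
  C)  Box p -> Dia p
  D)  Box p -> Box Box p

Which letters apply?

R is not reflexive: not w0 R w0.
R is not transitive: w0 R w2 and w2 R w0 but not w0 R w0.
R is not euclidean: w0 R w1 and w0 R w3 but not w1 R w3.
R is serial: every world has an R-successor.
(A) Dia Box p -> Box p (the dual of axiom 5) characterises the euclidean frames. R is not euclidean — not valid.
(B) p -> Dia p is the dual of axiom T, which corresponds to reflexivity. R is not reflexive — not valid.
(C) Box p -> Dia p (axiom D) characterises the serial frames. R is serial — valid.
(D) Box p -> Box Box p (axiom 4) characterises the transitive frames. R is not transitive — not valid.

C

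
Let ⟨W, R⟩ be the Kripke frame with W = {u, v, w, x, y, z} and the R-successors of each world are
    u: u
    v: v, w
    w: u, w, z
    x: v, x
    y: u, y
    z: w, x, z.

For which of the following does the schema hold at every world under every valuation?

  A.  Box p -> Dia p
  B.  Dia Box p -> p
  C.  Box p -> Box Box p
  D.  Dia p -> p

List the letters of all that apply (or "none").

R is not symmetric: v R w but not w R v.
R is not transitive: v R w and w R u but not v R u.
R is serial: every world has an R-successor.
R is not a subset of the identity: v R w with v ≠ w.
(A) axiom D: valid iff R is serial. R is serial — valid.
(B) Dia Box p -> p is the dual of axiom B, which corresponds to symmetry. R is not symmetric — not valid.
(C) Box p -> Box Box p is axiom 4, which corresponds to transitivity. R is not transitive — not valid.
(D) Dia p -> p (the converse of T) corresponds to R being a subset of the identity. Here R ⊄ identity, so not valid.

A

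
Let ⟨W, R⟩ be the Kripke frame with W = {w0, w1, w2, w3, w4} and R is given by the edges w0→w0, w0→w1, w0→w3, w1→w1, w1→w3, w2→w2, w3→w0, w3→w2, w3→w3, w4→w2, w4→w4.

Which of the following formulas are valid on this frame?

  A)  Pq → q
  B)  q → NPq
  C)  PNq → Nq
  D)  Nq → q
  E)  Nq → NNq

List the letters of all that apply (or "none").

R is reflexive: each world relates to itself.
R is not symmetric: w0 R w1 but not w1 R w0.
R is not transitive: w0 R w3 and w3 R w2 but not w0 R w2.
R is not euclidean: w0 R w1 and w0 R w0 but not w1 R w0.
R is not a subset of the identity: w0 R w1 with w0 ≠ w1.
(A) Pq → q is valid only on frames where every R-edge is a self-loop. Here R ⊄ identity — not valid.
(B) q → NPq is axiom B, which corresponds to symmetry. R is not symmetric — not valid.
(C) PNq → Nq is the dual of axiom 5; it is valid on a frame exactly when R is euclidean. R is not euclidean, so not valid.
(D) Nq → q is axiom T; it is valid on a frame exactly when R is reflexive. R is reflexive, so valid.
(E) Nq → NNq is axiom 4; it is valid on a frame exactly when R is transitive. R is not transitive, so not valid.

D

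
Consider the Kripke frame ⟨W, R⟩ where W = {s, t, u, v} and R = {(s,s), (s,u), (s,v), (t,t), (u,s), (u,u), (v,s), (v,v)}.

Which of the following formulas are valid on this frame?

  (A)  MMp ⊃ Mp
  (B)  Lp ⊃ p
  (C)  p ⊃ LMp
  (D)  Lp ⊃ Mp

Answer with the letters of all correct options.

B, C, D

R is reflexive: each world relates to itself.
R is symmetric: every R-edge is matched by its reverse.
R is not transitive: u R s and s R v but not u R v.
R is serial: every world has an R-successor.
(A) the dual of axiom 4: valid iff R is transitive. R is not transitive — not valid.
(B) Lp ⊃ p is axiom T, which corresponds to reflexivity. R is reflexive — valid.
(C) p ⊃ LMp (axiom B) characterises the symmetric frames. R is symmetric — valid.
(D) axiom D: valid iff R is serial. R is serial — valid.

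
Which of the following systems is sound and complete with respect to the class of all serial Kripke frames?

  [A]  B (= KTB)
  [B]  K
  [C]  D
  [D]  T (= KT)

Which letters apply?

(A) B (= KTB) is determined by the class of reflexive and symmetric frames.
(B) K is determined by the class of arbitrary frames.
(C) D is determined by exactly this class.
(D) T (= KT) is determined by the class of reflexive frames.

C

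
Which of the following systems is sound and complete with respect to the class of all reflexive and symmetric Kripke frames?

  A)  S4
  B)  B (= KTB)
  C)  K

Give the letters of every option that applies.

(A) S4 is determined by the class of reflexive and transitive frames.
(B) B (= KTB) is determined by exactly this class.
(C) K is determined by the class of arbitrary frames.

B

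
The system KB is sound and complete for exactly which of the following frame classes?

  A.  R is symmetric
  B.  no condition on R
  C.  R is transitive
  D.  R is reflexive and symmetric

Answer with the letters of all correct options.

(A) KB is sound and complete for exactly this class.
(B) this class determines K, not KB.
(C) this class determines K4, not KB.
(D) this class determines B (= KTB), not KB.

A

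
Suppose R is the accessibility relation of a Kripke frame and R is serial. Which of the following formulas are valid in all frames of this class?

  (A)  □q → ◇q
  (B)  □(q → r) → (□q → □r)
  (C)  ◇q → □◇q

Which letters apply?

A, B

(A) □q → ◇q is axiom D; it is valid on a frame exactly when R is serial. Every such R is serial, so valid.
(B) □(q → r) → (□q → □r) is the K axiom; it holds on all frames — valid.
(C) ◇q → □◇q is axiom 5, which corresponds to the euclidean property. Such an R need not be euclidean — not valid.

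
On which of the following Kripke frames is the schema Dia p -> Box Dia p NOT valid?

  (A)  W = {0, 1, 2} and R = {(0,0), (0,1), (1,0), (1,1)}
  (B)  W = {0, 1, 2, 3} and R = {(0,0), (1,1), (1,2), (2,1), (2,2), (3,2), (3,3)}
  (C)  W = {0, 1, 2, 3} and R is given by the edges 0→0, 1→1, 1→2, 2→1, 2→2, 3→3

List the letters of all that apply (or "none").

The schema Dia p -> Box Dia p is axiom 5; it is valid on a frame iff R is euclidean.
(A) R is euclidean (any two R-successors of the same world are R-related), so the schema is valid here.
(B) R is not euclidean (3 R 2 and 3 R 3 but not 2 R 3), so the schema fails here.
(C) R is euclidean (any two R-successors of the same world are R-related), so the schema is valid here.

B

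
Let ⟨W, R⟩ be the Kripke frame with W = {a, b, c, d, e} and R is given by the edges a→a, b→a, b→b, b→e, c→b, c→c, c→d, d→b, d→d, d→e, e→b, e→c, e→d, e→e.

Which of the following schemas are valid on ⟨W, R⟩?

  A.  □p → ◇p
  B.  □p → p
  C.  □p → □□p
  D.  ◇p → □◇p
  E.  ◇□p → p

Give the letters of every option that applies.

R is reflexive: each world relates to itself.
R is not symmetric: b R a but not a R b.
R is not transitive: b R e and e R c but not b R c.
R is not euclidean: b R a and b R b but not a R b.
R is serial: every world has an R-successor.
(A) □p → ◇p is axiom D; it is valid on a frame exactly when R is serial. R is serial, so valid.
(B) □p → p (axiom T) characterises the reflexive frames. R is reflexive — valid.
(C) □p → □□p is axiom 4, which corresponds to transitivity. R is not transitive — not valid.
(D) ◇p → □◇p (axiom 5) characterises the euclidean frames. R is not euclidean — not valid.
(E) the dual of axiom B: valid iff R is symmetric. R is not symmetric — not valid.

A, B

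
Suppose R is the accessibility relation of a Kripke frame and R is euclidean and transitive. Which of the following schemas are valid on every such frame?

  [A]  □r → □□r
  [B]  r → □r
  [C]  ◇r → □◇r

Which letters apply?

A, C

(A) □r → □□r (axiom 4) characterises the transitive frames. Every such R is transitive — valid.
(B) r → □r is valid only on frames where every R-edge is a self-loop. Such an R need not be a subset of the identity — not valid.
(C) ◇r → □◇r is axiom 5; it is valid on a frame exactly when R is euclidean. Every such R is euclidean, so valid.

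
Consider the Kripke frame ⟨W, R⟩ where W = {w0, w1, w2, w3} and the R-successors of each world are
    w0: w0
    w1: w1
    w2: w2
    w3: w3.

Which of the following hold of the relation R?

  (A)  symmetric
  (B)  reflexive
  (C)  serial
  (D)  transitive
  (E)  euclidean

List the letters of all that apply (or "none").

A, B, C, D, E

(A) symmetric: every R-edge is matched by its reverse.
(B) reflexive: each world relates to itself.
(C) serial: every world has an R-successor.
(D) transitive: R is closed under composition.
(E) euclidean: any two R-successors of the same world are R-related.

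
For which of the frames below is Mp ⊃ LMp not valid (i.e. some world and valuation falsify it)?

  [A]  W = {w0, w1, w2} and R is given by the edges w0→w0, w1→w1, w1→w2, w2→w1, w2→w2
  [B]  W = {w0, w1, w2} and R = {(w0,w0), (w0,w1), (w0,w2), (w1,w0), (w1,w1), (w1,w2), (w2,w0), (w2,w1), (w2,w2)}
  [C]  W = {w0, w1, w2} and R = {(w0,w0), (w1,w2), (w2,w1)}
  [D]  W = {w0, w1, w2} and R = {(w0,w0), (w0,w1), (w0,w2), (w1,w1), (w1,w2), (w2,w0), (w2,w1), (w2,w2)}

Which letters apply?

The schema Mp ⊃ LMp is axiom 5; it is valid on a frame iff R is euclidean.
(A) R is euclidean (any two R-successors of the same world are R-related), so the schema is valid here.
(B) R is euclidean (any two R-successors of the same world are R-related), so the schema is valid here.
(C) R is not euclidean (w1 R w2 and w1 R w2 but not w2 R w2), so the schema fails here.
(D) R is not euclidean (w0 R w1 and w0 R w0 but not w1 R w0), so the schema fails here.

C, D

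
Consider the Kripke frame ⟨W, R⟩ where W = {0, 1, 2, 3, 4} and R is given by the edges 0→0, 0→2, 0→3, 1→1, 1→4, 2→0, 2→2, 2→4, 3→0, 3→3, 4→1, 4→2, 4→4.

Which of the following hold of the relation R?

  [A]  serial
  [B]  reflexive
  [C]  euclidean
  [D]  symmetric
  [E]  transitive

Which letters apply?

(A) serial: every world has an R-successor.
(B) reflexive: each world relates to itself.
(C) not euclidean: 0 R 2 and 0 R 3 but not 2 R 3.
(D) symmetric: every R-edge is matched by its reverse.
(E) not transitive: 0 R 2 and 2 R 4 but not 0 R 4.

A, B, D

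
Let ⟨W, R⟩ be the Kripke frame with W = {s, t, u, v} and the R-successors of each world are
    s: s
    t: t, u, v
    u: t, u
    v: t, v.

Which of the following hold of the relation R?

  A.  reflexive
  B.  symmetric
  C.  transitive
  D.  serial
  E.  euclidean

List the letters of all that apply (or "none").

A, B, D

(A) reflexive: each world relates to itself.
(B) symmetric: every R-edge is matched by its reverse.
(C) not transitive: u R t and t R v but not u R v.
(D) serial: every world has an R-successor.
(E) not euclidean: t R u and t R v but not u R v.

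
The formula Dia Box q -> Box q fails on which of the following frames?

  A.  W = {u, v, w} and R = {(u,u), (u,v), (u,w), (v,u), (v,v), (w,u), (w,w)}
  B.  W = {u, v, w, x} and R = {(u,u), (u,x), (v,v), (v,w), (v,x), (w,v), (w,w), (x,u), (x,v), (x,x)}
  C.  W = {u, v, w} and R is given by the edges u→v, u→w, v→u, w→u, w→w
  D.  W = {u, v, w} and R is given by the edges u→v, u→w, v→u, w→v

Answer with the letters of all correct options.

A, B, C, D

The schema Dia Box q -> Box q is the dual of axiom 5; it is valid on a frame iff R is euclidean.
(A) R is not euclidean (u R v and u R w but not v R w), so the schema fails here.
(B) R is not euclidean (v R w and v R x but not w R x), so the schema fails here.
(C) R is not euclidean (u R v and u R w but not v R w), so the schema fails here.
(D) R is not euclidean (u R v and u R w but not v R w), so the schema fails here.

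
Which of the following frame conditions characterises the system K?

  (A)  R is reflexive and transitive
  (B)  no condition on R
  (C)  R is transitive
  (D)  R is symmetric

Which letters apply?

(A) this class determines S4, not K.
(B) K is sound and complete for exactly this class.
(C) this class determines K4, not K.
(D) this class determines KB, not K.

B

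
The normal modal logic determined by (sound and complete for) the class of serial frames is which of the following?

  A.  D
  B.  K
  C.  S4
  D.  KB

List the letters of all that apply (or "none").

A

(A) D is determined by exactly this class.
(B) K is determined by the class of arbitrary frames.
(C) S4 is determined by the class of reflexive and transitive frames.
(D) KB is determined by the class of symmetric frames.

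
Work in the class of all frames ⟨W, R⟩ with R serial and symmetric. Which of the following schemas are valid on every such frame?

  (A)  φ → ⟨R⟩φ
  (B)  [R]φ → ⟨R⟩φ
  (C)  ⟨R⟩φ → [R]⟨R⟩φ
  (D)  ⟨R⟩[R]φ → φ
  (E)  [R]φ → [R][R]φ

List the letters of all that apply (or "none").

(A) φ → ⟨R⟩φ is the dual of axiom T, which corresponds to reflexivity. Such an R need not be reflexive — not valid.
(B) [R]φ → ⟨R⟩φ is axiom D, which corresponds to seriality. Every such R is serial — valid.
(C) ⟨R⟩φ → [R]⟨R⟩φ is axiom 5, which corresponds to the euclidean property. Such an R need not be euclidean — not valid.
(D) the dual of axiom B: valid iff R is symmetric. Every such R is symmetric — valid.
(E) [R]φ → [R][R]φ (axiom 4) characterises the transitive frames. Such an R need not be transitive — not valid.

B, D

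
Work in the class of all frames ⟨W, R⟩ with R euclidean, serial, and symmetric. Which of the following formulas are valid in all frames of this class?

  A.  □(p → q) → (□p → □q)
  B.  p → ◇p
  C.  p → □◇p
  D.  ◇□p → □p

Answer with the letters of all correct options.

A, B, C, D

Serial, symmetric and euclidean together give transitive (from symmetry + euclidean) and then reflexive; the relation is an equivalence.
(A) □(p → q) → (□p → □q) is axiom K, valid on every Kripke frame — valid.
(B) p → ◇p is the dual of axiom T; it is valid on a frame exactly when R is reflexive. Every such R is reflexive, so valid.
(C) p → □◇p (axiom B) characterises the symmetric frames. Every such R is symmetric — valid.
(D) ◇□p → □p (the dual of axiom 5) characterises the euclidean frames. Every such R is euclidean — valid.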